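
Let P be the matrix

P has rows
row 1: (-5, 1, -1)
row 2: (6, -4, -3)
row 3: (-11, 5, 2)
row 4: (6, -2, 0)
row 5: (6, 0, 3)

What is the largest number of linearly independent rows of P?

Row reduce to echelon form.
R2 ← R2 + (6/5)·R1: [0, -14/5, -21/5]
R3 ← R3 − (11/5)·R1: [0, 14/5, 21/5]
R4 ← R4 + (6/5)·R1: [0, -4/5, -6/5]
R5 ← R5 + (6/5)·R1: [0, 6/5, 9/5]
R3 ← R3 + R2: [0, 0, 0]
R4 ← R4 − (2/7)·R2: [0, 0, 0]
R5 ← R5 + (3/7)·R2: [0, 0, 0]
Echelon form has 2 nonzero rows, so rank(P) = 2.
The rank gives the maximum number of linearly independent rows: 2.

2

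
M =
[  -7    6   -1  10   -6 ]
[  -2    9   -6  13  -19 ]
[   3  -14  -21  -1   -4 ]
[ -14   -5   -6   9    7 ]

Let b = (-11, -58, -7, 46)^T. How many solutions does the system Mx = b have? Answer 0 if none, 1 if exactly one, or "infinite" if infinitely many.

infinite

Row reduce the augmented matrix [M | b].
R2 ← R2 − (2/7)·R1: [0, 51/7, -40/7, 71/7, -121/7, -384/7]
R3 ← R3 + (3/7)·R1: [0, -80/7, -150/7, 23/7, -46/7, -82/7]
R4 ← R4 − (2)·R1: [0, -17, -4, -11, 19, 68]
R3 ← R3 + (80/51)·R2: [0, 0, -1550/51, 979/51, -1718/51, -1662/17]
R4 ← R4 + (7/3)·R2: [0, 0, -52/3, 38/3, -64/3, -60]
R4 ← R4 − (442/775)·R3: [0, 0, 0, 1332/775, -1644/775, -3288/775]
The echelon form has 4 nonzero rows, and every pivot lies in the first 5 columns, so rank(M) = rank([M|b]) = 4.
The system is consistent.
rank = 4 < 5 unknowns, so there are infinitely many solutions.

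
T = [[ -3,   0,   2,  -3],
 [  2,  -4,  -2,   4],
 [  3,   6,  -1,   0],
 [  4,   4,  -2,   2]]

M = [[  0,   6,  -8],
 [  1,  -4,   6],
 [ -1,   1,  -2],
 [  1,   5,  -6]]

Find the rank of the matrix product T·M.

First compute TM:
[[ -5, -31,  38],
 [  2,  46, -60],
 [  7,  -7,  14],
 [  8,  16, -16]]
Now row reduce the product.
R2 ← R2 + (2/5)·R1: [0, 168/5, -224/5]
R3 ← R3 + (7/5)·R1: [0, -252/5, 336/5]
R4 ← R4 + (8/5)·R1: [0, -168/5, 224/5]
R3 ← R3 + (3/2)·R2: [0, 0, 0]
R4 ← R4 + R2: [0, 0, 0]
2 nonzero rows, so rank(TM) = 2.

2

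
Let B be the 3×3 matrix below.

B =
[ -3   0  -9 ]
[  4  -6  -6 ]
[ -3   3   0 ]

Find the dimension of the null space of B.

1

Row reduce to echelon form.
R2 ← R2 + (4/3)·R1: [0, -6, -18]
R3 ← R3 − R1: [0, 3, 9]
R3 ← R3 + (1/2)·R2: [0, 0, 0]
2 nonzero rows, so rank(B) = 2.
B has 3 columns; by rank–nullity, nullity = 3 − 2 = 1.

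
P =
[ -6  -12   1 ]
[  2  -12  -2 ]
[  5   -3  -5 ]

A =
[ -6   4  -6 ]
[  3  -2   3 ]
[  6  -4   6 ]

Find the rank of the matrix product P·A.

1

First compute PA:
[[  6,  -4,   6],
 [-60,  40, -60],
 [-69,  46, -69]]
Now row reduce the product.
R2 ← R2 + (10)·R1: [0, 0, 0]
R3 ← R3 + (23/2)·R1: [0, 0, 0]
1 nonzero row, so rank(PA) = 1.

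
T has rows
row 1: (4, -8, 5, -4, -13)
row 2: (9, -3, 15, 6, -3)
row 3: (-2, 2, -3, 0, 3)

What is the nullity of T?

3

Row reduce to echelon form.
R2 ← R2 − (9/4)·R1: [0, 15, 15/4, 15, 105/4]
R3 ← R3 + (1/2)·R1: [0, -2, -1/2, -2, -7/2]
R3 ← R3 + (2/15)·R2: [0, 0, 0, 0, 0]
2 nonzero rows, so rank(T) = 2.
T has 5 columns; by rank–nullity, nullity = 5 − 2 = 3.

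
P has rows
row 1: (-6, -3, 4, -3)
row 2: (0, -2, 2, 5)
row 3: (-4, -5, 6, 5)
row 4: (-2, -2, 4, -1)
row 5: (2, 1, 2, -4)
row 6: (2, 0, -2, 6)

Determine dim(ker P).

Row reduce to echelon form.
R3 ← R3 − (2/3)·R1: [0, -3, 10/3, 7]
R4 ← R4 − (1/3)·R1: [0, -1, 8/3, 0]
R5 ← R5 + (1/3)·R1: [0, 0, 10/3, -5]
R6 ← R6 + (1/3)·R1: [0, -1, -2/3, 5]
R3 ← R3 − (3/2)·R2: [0, 0, 1/3, -1/2]
R4 ← R4 − (1/2)·R2: [0, 0, 5/3, -5/2]
R6 ← R6 − (1/2)·R2: [0, 0, -5/3, 5/2]
R4 ← R4 − (5)·R3: [0, 0, 0, 0]
R5 ← R5 − (10)·R3: [0, 0, 0, 0]
R6 ← R6 + (5)·R3: [0, 0, 0, 0]
3 nonzero rows, so rank(P) = 3.
P has 4 columns; by rank–nullity, nullity = 4 − 3 = 1.

1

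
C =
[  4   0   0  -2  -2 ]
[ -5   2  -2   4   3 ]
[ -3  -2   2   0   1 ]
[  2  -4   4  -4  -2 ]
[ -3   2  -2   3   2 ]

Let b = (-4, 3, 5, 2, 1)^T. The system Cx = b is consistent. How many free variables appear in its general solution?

Row reduce the augmented matrix [C | b].
R2 ← R2 + (5/4)·R1: [0, 2, -2, 3/2, 1/2, -2]
R3 ← R3 + (3/4)·R1: [0, -2, 2, -3/2, -1/2, 2]
R4 ← R4 − (1/2)·R1: [0, -4, 4, -3, -1, 4]
R5 ← R5 + (3/4)·R1: [0, 2, -2, 3/2, 1/2, -2]
R3 ← R3 + R2: [0, 0, 0, 0, 0, 0]
R4 ← R4 + (2)·R2: [0, 0, 0, 0, 0, 0]
R5 ← R5 − R2: [0, 0, 0, 0, 0, 0]
The echelon form has 2 nonzero rows, and every pivot lies in the first 5 columns, so rank(C) = rank([C|b]) = 2.
The system is consistent.
Free variables = (unknowns) − (rank) = 5 − 2 = 3.

3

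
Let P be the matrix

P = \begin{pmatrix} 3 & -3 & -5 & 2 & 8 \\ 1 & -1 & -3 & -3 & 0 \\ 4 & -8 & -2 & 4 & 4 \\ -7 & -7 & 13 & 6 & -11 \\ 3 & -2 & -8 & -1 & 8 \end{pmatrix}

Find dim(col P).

Row reduce to echelon form.
R2 ← R2 − (1/3)·R1: [0, 0, -4/3, -11/3, -8/3]
R3 ← R3 − (4/3)·R1: [0, -4, 14/3, 4/3, -20/3]
R4 ← R4 + (7/3)·R1: [0, -14, 4/3, 32/3, 23/3]
R5 ← R5 − R1: [0, 1, -3, -3, 0]
Swap R2 ↔ R3
R4 ← R4 − (7/2)·R2: [0, 0, -15, 6, 31]
R5 ← R5 + (1/4)·R2: [0, 0, -11/6, -8/3, -5/3]
R4 ← R4 − (45/4)·R3: [0, 0, 0, 189/4, 61]
R5 ← R5 − (11/8)·R3: [0, 0, 0, 19/8, 2]
R5 ← R5 − (19/378)·R4: [0, 0, 0, 0, -403/378]
Echelon form has 5 nonzero rows, so rank(P) = 5.
The column space has dimension equal to the rank: 5.

5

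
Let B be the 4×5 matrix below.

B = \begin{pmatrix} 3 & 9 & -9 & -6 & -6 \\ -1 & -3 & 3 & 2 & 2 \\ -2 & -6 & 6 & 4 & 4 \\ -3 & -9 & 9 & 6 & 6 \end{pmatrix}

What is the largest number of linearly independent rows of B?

1

Row reduce to echelon form.
R2 ← R2 + (1/3)·R1: [0, 0, 0, 0, 0]
R3 ← R3 + (2/3)·R1: [0, 0, 0, 0, 0]
R4 ← R4 + R1: [0, 0, 0, 0, 0]
Echelon form has 1 nonzero row, so rank(B) = 1.
The rank gives the maximum number of linearly independent rows: 1.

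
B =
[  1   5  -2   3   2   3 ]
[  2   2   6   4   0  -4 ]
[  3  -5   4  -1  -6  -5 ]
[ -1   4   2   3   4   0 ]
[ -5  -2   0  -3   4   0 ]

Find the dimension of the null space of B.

3

Row reduce to echelon form.
R2 ← R2 − (2)·R1: [0, -8, 10, -2, -4, -10]
R3 ← R3 − (3)·R1: [0, -20, 10, -10, -12, -14]
R4 ← R4 + R1: [0, 9, 0, 6, 6, 3]
R5 ← R5 + (5)·R1: [0, 23, -10, 12, 14, 15]
R3 ← R3 − (5/2)·R2: [0, 0, -15, -5, -2, 11]
R4 ← R4 + (9/8)·R2: [0, 0, 45/4, 15/4, 3/2, -33/4]
R5 ← R5 + (23/8)·R2: [0, 0, 75/4, 25/4, 5/2, -55/4]
R4 ← R4 + (3/4)·R3: [0, 0, 0, 0, 0, 0]
R5 ← R5 + (5/4)·R3: [0, 0, 0, 0, 0, 0]
3 nonzero rows, so rank(B) = 3.
B has 6 columns; by rank–nullity, nullity = 6 − 3 = 3.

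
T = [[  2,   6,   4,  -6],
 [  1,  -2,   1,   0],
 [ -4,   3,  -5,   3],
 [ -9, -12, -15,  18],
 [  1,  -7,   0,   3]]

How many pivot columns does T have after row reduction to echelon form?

2

Row reduce to echelon form.
R2 ← R2 − (1/2)·R1: [0, -5, -1, 3]
R3 ← R3 + (2)·R1: [0, 15, 3, -9]
R4 ← R4 + (9/2)·R1: [0, 15, 3, -9]
R5 ← R5 − (1/2)·R1: [0, -10, -2, 6]
R3 ← R3 + (3)·R2: [0, 0, 0, 0]
R4 ← R4 + (3)·R2: [0, 0, 0, 0]
R5 ← R5 − (2)·R2: [0, 0, 0, 0]
Echelon form has 2 nonzero rows, so rank(T) = 2.
Each nonzero row contributes one pivot column: 2 pivot columns.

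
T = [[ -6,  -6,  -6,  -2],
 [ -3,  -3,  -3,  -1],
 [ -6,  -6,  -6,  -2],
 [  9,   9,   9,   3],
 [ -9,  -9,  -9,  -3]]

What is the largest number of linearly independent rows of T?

1

Row reduce to echelon form.
R2 ← R2 − (1/2)·R1: [0, 0, 0, 0]
R3 ← R3 − R1: [0, 0, 0, 0]
R4 ← R4 + (3/2)·R1: [0, 0, 0, 0]
R5 ← R5 − (3/2)·R1: [0, 0, 0, 0]
Echelon form has 1 nonzero row, so rank(T) = 1.
The rank gives the maximum number of linearly independent rows: 1.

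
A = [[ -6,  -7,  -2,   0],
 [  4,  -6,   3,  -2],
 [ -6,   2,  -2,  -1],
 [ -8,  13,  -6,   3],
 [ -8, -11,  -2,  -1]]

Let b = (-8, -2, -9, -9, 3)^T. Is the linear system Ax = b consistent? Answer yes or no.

no

Row reduce the augmented matrix [A | b].
R2 ← R2 + (2/3)·R1: [0, -32/3, 5/3, -2, -22/3]
R3 ← R3 − R1: [0, 9, 0, -1, -1]
R4 ← R4 − (4/3)·R1: [0, 67/3, -10/3, 3, 5/3]
R5 ← R5 − (4/3)·R1: [0, -5/3, 2/3, -1, 41/3]
R3 ← R3 + (27/32)·R2: [0, 0, 45/32, -43/16, -115/16]
R4 ← R4 + (67/32)·R2: [0, 0, 5/32, -19/16, -219/16]
R5 ← R5 − (5/32)·R2: [0, 0, 13/32, -11/16, 237/16]
R4 ← R4 − (1/9)·R3: [0, 0, 0, -8/9, -116/9]
R5 ← R5 − (13/45)·R3: [0, 0, 0, 4/45, 152/9]
R5 ← R5 + (1/10)·R4: [0, 0, 0, 0, 78/5]
The echelon form has 5 nonzero rows; the last pivot sits in the augmented column, so rank(A) = 4 but rank([A|b]) = 5.
Since the ranks differ, the system is inconsistent.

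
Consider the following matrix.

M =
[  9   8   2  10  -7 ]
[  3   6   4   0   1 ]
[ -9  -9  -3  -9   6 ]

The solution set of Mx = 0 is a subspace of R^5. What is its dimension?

3

Row reduce to echelon form.
R2 ← R2 − (1/3)·R1: [0, 10/3, 10/3, -10/3, 10/3]
R3 ← R3 + R1: [0, -1, -1, 1, -1]
R3 ← R3 + (3/10)·R2: [0, 0, 0, 0, 0]
2 nonzero rows, so rank(M) = 2.
M has 5 columns; by rank–nullity, nullity = 5 − 2 = 3.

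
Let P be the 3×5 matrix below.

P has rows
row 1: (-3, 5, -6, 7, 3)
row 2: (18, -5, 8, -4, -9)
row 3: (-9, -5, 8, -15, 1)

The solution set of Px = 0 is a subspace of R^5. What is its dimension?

Row reduce to echelon form.
R2 ← R2 + (6)·R1: [0, 25, -28, 38, 9]
R3 ← R3 − (3)·R1: [0, -20, 26, -36, -8]
R3 ← R3 + (4/5)·R2: [0, 0, 18/5, -28/5, -4/5]
3 nonzero rows, so rank(P) = 3.
P has 5 columns; by rank–nullity, nullity = 5 − 3 = 2.

2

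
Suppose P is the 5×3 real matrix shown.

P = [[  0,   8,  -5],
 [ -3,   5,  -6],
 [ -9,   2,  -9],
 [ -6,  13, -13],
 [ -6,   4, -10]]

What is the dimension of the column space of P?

Row reduce to echelon form.
Swap R1 ↔ R2
R3 ← R3 − (3)·R1: [0, -13, 9]
R4 ← R4 − (2)·R1: [0, 3, -1]
R5 ← R5 − (2)·R1: [0, -6, 2]
R3 ← R3 + (13/8)·R2: [0, 0, 7/8]
R4 ← R4 − (3/8)·R2: [0, 0, 7/8]
R5 ← R5 + (3/4)·R2: [0, 0, -7/4]
R4 ← R4 − R3: [0, 0, 0]
R5 ← R5 + (2)·R3: [0, 0, 0]
Echelon form has 3 nonzero rows, so rank(P) = 3.
The column space has dimension equal to the rank: 3.

3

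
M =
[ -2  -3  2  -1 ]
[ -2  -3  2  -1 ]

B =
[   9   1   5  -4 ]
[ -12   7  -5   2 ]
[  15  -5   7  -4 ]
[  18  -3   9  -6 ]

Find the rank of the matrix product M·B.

First compute MB:
[[ 30, -30,  10,   0],
 [ 30, -30,  10,   0]]
Now row reduce the product.
R2 ← R2 − R1: [0, 0, 0, 0]
1 nonzero row, so rank(MB) = 1.

1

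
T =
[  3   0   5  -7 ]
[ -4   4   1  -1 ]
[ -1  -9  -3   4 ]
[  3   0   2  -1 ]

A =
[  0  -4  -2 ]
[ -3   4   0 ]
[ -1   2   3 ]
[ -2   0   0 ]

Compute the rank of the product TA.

3

First compute TA:
[[  9,  -2,   9],
 [-11,  34,  11],
 [ 22, -38,  -7],
 [  0,  -8,   0]]
Now row reduce the product.
R2 ← R2 + (11/9)·R1: [0, 284/9, 22]
R3 ← R3 − (22/9)·R1: [0, -298/9, -29]
R3 ← R3 + (149/142)·R2: [0, 0, -420/71]
R4 ← R4 + (18/71)·R2: [0, 0, 396/71]
R4 ← R4 + (33/35)·R3: [0, 0, 0]
3 nonzero rows, so rank(TA) = 3.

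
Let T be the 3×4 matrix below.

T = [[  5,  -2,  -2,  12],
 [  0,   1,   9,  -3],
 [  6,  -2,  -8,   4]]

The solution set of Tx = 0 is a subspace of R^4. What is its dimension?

1

Row reduce to echelon form.
R3 ← R3 − (6/5)·R1: [0, 2/5, -28/5, -52/5]
R3 ← R3 − (2/5)·R2: [0, 0, -46/5, -46/5]
3 nonzero rows, so rank(T) = 3.
T has 4 columns; by rank–nullity, nullity = 4 − 3 = 1.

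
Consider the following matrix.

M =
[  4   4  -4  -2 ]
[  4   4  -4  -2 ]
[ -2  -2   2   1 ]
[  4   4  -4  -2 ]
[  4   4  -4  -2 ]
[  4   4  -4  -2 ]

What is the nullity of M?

3

Row reduce to echelon form.
R2 ← R2 − R1: [0, 0, 0, 0]
R3 ← R3 + (1/2)·R1: [0, 0, 0, 0]
R4 ← R4 − R1: [0, 0, 0, 0]
R5 ← R5 − R1: [0, 0, 0, 0]
R6 ← R6 − R1: [0, 0, 0, 0]
1 nonzero row, so rank(M) = 1.
M has 4 columns; by rank–nullity, nullity = 4 − 1 = 3.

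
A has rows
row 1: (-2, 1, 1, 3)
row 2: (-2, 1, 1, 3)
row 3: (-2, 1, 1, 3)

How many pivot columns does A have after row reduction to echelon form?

1

Row reduce to echelon form.
R2 ← R2 − R1: [0, 0, 0, 0]
R3 ← R3 − R1: [0, 0, 0, 0]
Echelon form has 1 nonzero row, so rank(A) = 1.
Each nonzero row contributes one pivot column: 1 pivot columns.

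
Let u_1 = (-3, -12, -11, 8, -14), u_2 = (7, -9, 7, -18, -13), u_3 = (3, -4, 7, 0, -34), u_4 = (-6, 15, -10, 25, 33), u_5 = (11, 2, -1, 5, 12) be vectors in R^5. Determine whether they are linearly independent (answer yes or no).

Form the matrix with these vectors as rows and row reduce.
R2 ← R2 + (7/3)·R1: [0, -37, -56/3, 2/3, -137/3]
R3 ← R3 + R1: [0, -16, -4, 8, -48]
R4 ← R4 − (2)·R1: [0, 39, 12, 9, 61]
R5 ← R5 + (11/3)·R1: [0, -42, -124/3, 103/3, -118/3]
R3 ← R3 − (16/37)·R2: [0, 0, 452/111, 856/111, -3136/111]
R4 ← R4 + (39/37)·R2: [0, 0, -284/37, 359/37, 476/37]
R5 ← R5 − (42/37)·R2: [0, 0, -2236/111, 3727/111, 1388/111]
R4 ← R4 + (213/113)·R3: [0, 0, 0, 2739/113, -4564/113]
R5 ← R5 + (559/113)·R3: [0, 0, 0, 8105/113, -14380/113]
R5 ← R5 − (8105/2739)·R4: [0, 0, 0, 0, -21200/2739]
5 nonzero rows, so the 5 vectors span a space of dimension 5.
Since 5 = 5, the vectors are linearly independent.

yes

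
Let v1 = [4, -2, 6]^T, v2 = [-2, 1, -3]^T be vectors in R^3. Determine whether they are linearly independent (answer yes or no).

Form the matrix with these vectors as rows and row reduce.
R2 ← R2 + (1/2)·R1: [0, 0, 0]
1 nonzero row, so the 2 vectors span a space of dimension 1.
Since 1 < 2, the vectors are linearly dependent.

no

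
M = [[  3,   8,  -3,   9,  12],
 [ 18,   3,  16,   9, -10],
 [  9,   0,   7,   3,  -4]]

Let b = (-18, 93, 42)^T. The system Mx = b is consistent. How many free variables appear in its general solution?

2

Row reduce the augmented matrix [M | b].
R2 ← R2 − (6)·R1: [0, -45, 34, -45, -82, 201]
R3 ← R3 − (3)·R1: [0, -24, 16, -24, -40, 96]
R3 ← R3 − (8/15)·R2: [0, 0, -32/15, 0, 56/15, -56/5]
The echelon form has 3 nonzero rows, and every pivot lies in the first 5 columns, so rank(M) = rank([M|b]) = 3.
The system is consistent.
Free variables = (unknowns) − (rank) = 5 − 3 = 2.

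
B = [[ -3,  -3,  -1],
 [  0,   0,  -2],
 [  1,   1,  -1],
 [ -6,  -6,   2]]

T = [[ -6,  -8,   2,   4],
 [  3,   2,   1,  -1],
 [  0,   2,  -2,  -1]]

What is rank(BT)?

2

First compute BT:
[[  9,  16,  -7,  -8],
 [  0,  -4,   4,   2],
 [ -3,  -8,   5,   4],
 [ 18,  40, -22, -20]]
Now row reduce the product.
R3 ← R3 + (1/3)·R1: [0, -8/3, 8/3, 4/3]
R4 ← R4 − (2)·R1: [0, 8, -8, -4]
R3 ← R3 − (2/3)·R2: [0, 0, 0, 0]
R4 ← R4 + (2)·R2: [0, 0, 0, 0]
2 nonzero rows, so rank(BT) = 2.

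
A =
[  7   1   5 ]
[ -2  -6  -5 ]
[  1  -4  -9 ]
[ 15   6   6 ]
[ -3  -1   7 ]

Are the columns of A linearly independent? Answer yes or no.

Row reduce A to echelon form.
R2 ← R2 + (2/7)·R1: [0, -40/7, -25/7]
R3 ← R3 − (1/7)·R1: [0, -29/7, -68/7]
R4 ← R4 − (15/7)·R1: [0, 27/7, -33/7]
R5 ← R5 + (3/7)·R1: [0, -4/7, 64/7]
R3 ← R3 − (29/40)·R2: [0, 0, -57/8]
R4 ← R4 + (27/40)·R2: [0, 0, -57/8]
R5 ← R5 − (1/10)·R2: [0, 0, 19/2]
R4 ← R4 − R3: [0, 0, 0]
R5 ← R5 + (4/3)·R3: [0, 0, 0]
3 pivots among 3 columns.
Every column is a pivot column, so the columns are linearly independent.

yes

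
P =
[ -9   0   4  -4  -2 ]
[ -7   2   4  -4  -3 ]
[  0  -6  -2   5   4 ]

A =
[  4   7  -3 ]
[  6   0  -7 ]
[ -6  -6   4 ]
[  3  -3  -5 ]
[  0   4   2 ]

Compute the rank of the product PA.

First compute PA:
[[-72, -83,  59],
 [-52, -73,  37],
 [ -9,  13,  17]]
Now row reduce the product.
R2 ← R2 − (13/18)·R1: [0, -235/18, -101/18]
R3 ← R3 − (1/8)·R1: [0, 187/8, 77/8]
R3 ← R3 + (1683/940)·R2: [0, 0, -99/235]
3 nonzero rows, so rank(PA) = 3.

3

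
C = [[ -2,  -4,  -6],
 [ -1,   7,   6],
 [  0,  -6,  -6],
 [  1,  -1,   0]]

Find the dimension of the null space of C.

1

Row reduce to echelon form.
R2 ← R2 − (1/2)·R1: [0, 9, 9]
R4 ← R4 + (1/2)·R1: [0, -3, -3]
R3 ← R3 + (2/3)·R2: [0, 0, 0]
R4 ← R4 + (1/3)·R2: [0, 0, 0]
2 nonzero rows, so rank(C) = 2.
C has 3 columns; by rank–nullity, nullity = 3 − 2 = 1.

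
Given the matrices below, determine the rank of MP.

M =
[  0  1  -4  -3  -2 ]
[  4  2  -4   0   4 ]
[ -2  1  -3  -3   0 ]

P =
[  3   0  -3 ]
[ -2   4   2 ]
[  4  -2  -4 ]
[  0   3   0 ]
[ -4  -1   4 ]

First compute MP:
[[-10,   5,  10],
 [-24,  12,  24],
 [-20,   1,  20]]
Now row reduce the product.
R2 ← R2 − (12/5)·R1: [0, 0, 0]
R3 ← R3 − (2)·R1: [0, -9, 0]
Swap R2 ↔ R3
2 nonzero rows, so rank(MP) = 2.

2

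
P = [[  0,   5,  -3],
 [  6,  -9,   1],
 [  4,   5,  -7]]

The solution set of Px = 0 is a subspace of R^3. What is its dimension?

0

Row reduce to echelon form.
Swap R1 ↔ R2
R3 ← R3 − (2/3)·R1: [0, 11, -23/3]
R3 ← R3 − (11/5)·R2: [0, 0, -16/15]
3 nonzero rows, so rank(P) = 3.
P has 3 columns; by rank–nullity, nullity = 3 − 3 = 0.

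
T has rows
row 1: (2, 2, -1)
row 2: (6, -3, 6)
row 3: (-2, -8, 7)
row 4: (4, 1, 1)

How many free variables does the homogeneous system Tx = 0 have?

1

Row reduce to echelon form.
R2 ← R2 − (3)·R1: [0, -9, 9]
R3 ← R3 + R1: [0, -6, 6]
R4 ← R4 − (2)·R1: [0, -3, 3]
R3 ← R3 − (2/3)·R2: [0, 0, 0]
R4 ← R4 − (1/3)·R2: [0, 0, 0]
2 nonzero rows, so rank(T) = 2.
T has 3 columns; by rank–nullity, nullity = 3 − 2 = 1.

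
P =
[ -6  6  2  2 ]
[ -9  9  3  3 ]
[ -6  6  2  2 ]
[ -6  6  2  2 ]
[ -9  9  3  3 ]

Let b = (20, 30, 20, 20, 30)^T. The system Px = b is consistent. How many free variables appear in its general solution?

Row reduce the augmented matrix [P | b].
R2 ← R2 − (3/2)·R1: [0, 0, 0, 0, 0]
R3 ← R3 − R1: [0, 0, 0, 0, 0]
R4 ← R4 − R1: [0, 0, 0, 0, 0]
R5 ← R5 − (3/2)·R1: [0, 0, 0, 0, 0]
The echelon form has 1 nonzero rows, and every pivot lies in the first 4 columns, so rank(P) = rank([P|b]) = 1.
The system is consistent.
Free variables = (unknowns) − (rank) = 4 − 1 = 3.

3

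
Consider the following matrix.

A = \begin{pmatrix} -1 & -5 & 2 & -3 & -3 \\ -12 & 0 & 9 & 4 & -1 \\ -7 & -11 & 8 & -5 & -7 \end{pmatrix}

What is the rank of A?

Row reduce to echelon form.
R2 ← R2 − (12)·R1: [0, 60, -15, 40, 35]
R3 ← R3 − (7)·R1: [0, 24, -6, 16, 14]
R3 ← R3 − (2/5)·R2: [0, 0, 0, 0, 0]
Echelon form has 2 nonzero rows, so rank(A) = 2.

2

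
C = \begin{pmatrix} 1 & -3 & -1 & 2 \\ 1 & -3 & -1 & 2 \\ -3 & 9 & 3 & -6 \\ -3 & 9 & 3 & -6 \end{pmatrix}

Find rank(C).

Row reduce to echelon form.
R2 ← R2 − R1: [0, 0, 0, 0]
R3 ← R3 + (3)·R1: [0, 0, 0, 0]
R4 ← R4 + (3)·R1: [0, 0, 0, 0]
Echelon form has 1 nonzero row, so rank(C) = 1.

1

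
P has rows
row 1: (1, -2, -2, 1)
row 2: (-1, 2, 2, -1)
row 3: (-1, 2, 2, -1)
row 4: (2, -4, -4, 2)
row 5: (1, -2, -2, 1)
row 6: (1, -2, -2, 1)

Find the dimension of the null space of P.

3

Row reduce to echelon form.
R2 ← R2 + R1: [0, 0, 0, 0]
R3 ← R3 + R1: [0, 0, 0, 0]
R4 ← R4 − (2)·R1: [0, 0, 0, 0]
R5 ← R5 − R1: [0, 0, 0, 0]
R6 ← R6 − R1: [0, 0, 0, 0]
1 nonzero row, so rank(P) = 1.
P has 4 columns; by rank–nullity, nullity = 4 − 1 = 3.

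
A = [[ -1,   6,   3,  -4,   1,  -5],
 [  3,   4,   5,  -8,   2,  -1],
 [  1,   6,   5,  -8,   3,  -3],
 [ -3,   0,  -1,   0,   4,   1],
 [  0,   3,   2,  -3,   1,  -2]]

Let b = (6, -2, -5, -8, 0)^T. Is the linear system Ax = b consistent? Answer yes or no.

Row reduce the augmented matrix [A | b].
R2 ← R2 + (3)·R1: [0, 22, 14, -20, 5, -16, 16]
R3 ← R3 + R1: [0, 12, 8, -12, 4, -8, 1]
R4 ← R4 − (3)·R1: [0, -18, -10, 12, 1, 16, -26]
R3 ← R3 − (6/11)·R2: [0, 0, 4/11, -12/11, 14/11, 8/11, -85/11]
R4 ← R4 + (9/11)·R2: [0, 0, 16/11, -48/11, 56/11, 32/11, -142/11]
R5 ← R5 − (3/22)·R2: [0, 0, 1/11, -3/11, 7/22, 2/11, -24/11]
R4 ← R4 − (4)·R3: [0, 0, 0, 0, 0, 0, 18]
R5 ← R5 − (1/4)·R3: [0, 0, 0, 0, 0, 0, -1/4]
R5 ← R5 + (1/72)·R4: [0, 0, 0, 0, 0, 0, 0]
The echelon form has 4 nonzero rows; the last pivot sits in the augmented column, so rank(A) = 3 but rank([A|b]) = 4.
Since the ranks differ, the system is inconsistent.

no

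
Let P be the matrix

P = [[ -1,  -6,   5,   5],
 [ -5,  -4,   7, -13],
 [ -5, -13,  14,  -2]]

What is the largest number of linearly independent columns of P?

Row reduce to echelon form.
R2 ← R2 − (5)·R1: [0, 26, -18, -38]
R3 ← R3 − (5)·R1: [0, 17, -11, -27]
R3 ← R3 − (17/26)·R2: [0, 0, 10/13, -28/13]
Echelon form has 3 nonzero rows, so rank(P) = 3.
The rank gives the maximum number of linearly independent columns: 3.

3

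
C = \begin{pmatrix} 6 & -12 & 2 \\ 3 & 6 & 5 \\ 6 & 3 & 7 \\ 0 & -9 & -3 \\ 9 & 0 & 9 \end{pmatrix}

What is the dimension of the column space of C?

2

Row reduce to echelon form.
R2 ← R2 − (1/2)·R1: [0, 12, 4]
R3 ← R3 − R1: [0, 15, 5]
R5 ← R5 − (3/2)·R1: [0, 18, 6]
R3 ← R3 − (5/4)·R2: [0, 0, 0]
R4 ← R4 + (3/4)·R2: [0, 0, 0]
R5 ← R5 − (3/2)·R2: [0, 0, 0]
Echelon form has 2 nonzero rows, so rank(C) = 2.
The column space has dimension equal to the rank: 2.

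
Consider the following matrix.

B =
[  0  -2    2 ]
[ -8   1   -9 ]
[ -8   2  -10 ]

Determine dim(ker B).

Row reduce to echelon form.
Swap R1 ↔ R2
R3 ← R3 − R1: [0, 1, -1]
R3 ← R3 + (1/2)·R2: [0, 0, 0]
2 nonzero rows, so rank(B) = 2.
B has 3 columns; by rank–nullity, nullity = 3 − 2 = 1.

1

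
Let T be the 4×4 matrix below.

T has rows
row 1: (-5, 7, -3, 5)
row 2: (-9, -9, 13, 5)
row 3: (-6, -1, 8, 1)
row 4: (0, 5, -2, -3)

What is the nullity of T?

0

Row reduce to echelon form.
R2 ← R2 − (9/5)·R1: [0, -108/5, 92/5, -4]
R3 ← R3 − (6/5)·R1: [0, -47/5, 58/5, -5]
R3 ← R3 − (47/108)·R2: [0, 0, 97/27, -88/27]
R4 ← R4 + (25/108)·R2: [0, 0, 61/27, -106/27]
R4 ← R4 − (61/97)·R3: [0, 0, 0, -182/97]
4 nonzero rows, so rank(T) = 4.
T has 4 columns; by rank–nullity, nullity = 4 − 4 = 0.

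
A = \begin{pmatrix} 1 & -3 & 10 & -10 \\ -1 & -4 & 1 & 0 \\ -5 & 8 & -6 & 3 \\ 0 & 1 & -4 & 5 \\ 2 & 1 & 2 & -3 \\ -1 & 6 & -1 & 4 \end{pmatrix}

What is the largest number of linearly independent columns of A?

4

Row reduce to echelon form.
R2 ← R2 + R1: [0, -7, 11, -10]
R3 ← R3 + (5)·R1: [0, -7, 44, -47]
R5 ← R5 − (2)·R1: [0, 7, -18, 17]
R6 ← R6 + R1: [0, 3, 9, -6]
R3 ← R3 − R2: [0, 0, 33, -37]
R4 ← R4 + (1/7)·R2: [0, 0, -17/7, 25/7]
R5 ← R5 + R2: [0, 0, -7, 7]
R6 ← R6 + (3/7)·R2: [0, 0, 96/7, -72/7]
R4 ← R4 + (17/231)·R3: [0, 0, 0, 28/33]
R5 ← R5 + (7/33)·R3: [0, 0, 0, -28/33]
R6 ← R6 − (32/77)·R3: [0, 0, 0, 56/11]
R5 ← R5 + R4: [0, 0, 0, 0]
R6 ← R6 − (6)·R4: [0, 0, 0, 0]
Echelon form has 4 nonzero rows, so rank(A) = 4.
The rank gives the maximum number of linearly independent columns: 4.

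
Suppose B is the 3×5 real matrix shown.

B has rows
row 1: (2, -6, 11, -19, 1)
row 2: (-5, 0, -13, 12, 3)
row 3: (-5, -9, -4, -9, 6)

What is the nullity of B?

Row reduce to echelon form.
R2 ← R2 + (5/2)·R1: [0, -15, 29/2, -71/2, 11/2]
R3 ← R3 + (5/2)·R1: [0, -24, 47/2, -113/2, 17/2]
R3 ← R3 − (8/5)·R2: [0, 0, 3/10, 3/10, -3/10]
3 nonzero rows, so rank(B) = 3.
B has 5 columns; by rank–nullity, nullity = 5 − 3 = 2.

2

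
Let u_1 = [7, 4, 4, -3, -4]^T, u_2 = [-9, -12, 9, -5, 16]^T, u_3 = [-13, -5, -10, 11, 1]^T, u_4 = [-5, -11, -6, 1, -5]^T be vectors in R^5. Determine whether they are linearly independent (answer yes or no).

yes

Form the matrix with these vectors as rows and row reduce.
R2 ← R2 + (9/7)·R1: [0, -48/7, 99/7, -62/7, 76/7]
R3 ← R3 + (13/7)·R1: [0, 17/7, -18/7, 38/7, -45/7]
R4 ← R4 + (5/7)·R1: [0, -57/7, -22/7, -8/7, -55/7]
R3 ← R3 + (17/48)·R2: [0, 0, 39/16, 55/24, -31/12]
R4 ← R4 − (19/16)·R2: [0, 0, -319/16, 75/8, -83/4]
R4 ← R4 + (319/39)·R3: [0, 0, 0, 3290/117, -4900/117]
4 nonzero rows, so the 4 vectors span a space of dimension 4.
Since 4 = 4, the vectors are linearly independent.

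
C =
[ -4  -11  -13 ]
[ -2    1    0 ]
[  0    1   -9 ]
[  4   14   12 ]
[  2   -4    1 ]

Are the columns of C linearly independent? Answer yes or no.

yes

Row reduce C to echelon form.
R2 ← R2 − (1/2)·R1: [0, 13/2, 13/2]
R4 ← R4 + R1: [0, 3, -1]
R5 ← R5 + (1/2)·R1: [0, -19/2, -11/2]
R3 ← R3 − (2/13)·R2: [0, 0, -10]
R4 ← R4 − (6/13)·R2: [0, 0, -4]
R5 ← R5 + (19/13)·R2: [0, 0, 4]
R4 ← R4 − (2/5)·R3: [0, 0, 0]
R5 ← R5 + (2/5)·R3: [0, 0, 0]
3 pivots among 3 columns.
Every column is a pivot column, so the columns are linearly independent.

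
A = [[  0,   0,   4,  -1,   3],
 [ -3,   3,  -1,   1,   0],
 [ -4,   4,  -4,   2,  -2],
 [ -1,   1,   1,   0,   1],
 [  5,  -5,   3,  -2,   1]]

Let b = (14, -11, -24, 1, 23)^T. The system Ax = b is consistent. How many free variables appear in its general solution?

3

Row reduce the augmented matrix [A | b].
Swap R1 ↔ R2
R3 ← R3 − (4/3)·R1: [0, 0, -8/3, 2/3, -2, -28/3]
R4 ← R4 − (1/3)·R1: [0, 0, 4/3, -1/3, 1, 14/3]
R5 ← R5 + (5/3)·R1: [0, 0, 4/3, -1/3, 1, 14/3]
R3 ← R3 + (2/3)·R2: [0, 0, 0, 0, 0, 0]
R4 ← R4 − (1/3)·R2: [0, 0, 0, 0, 0, 0]
R5 ← R5 − (1/3)·R2: [0, 0, 0, 0, 0, 0]
The echelon form has 2 nonzero rows, and every pivot lies in the first 5 columns, so rank(A) = rank([A|b]) = 2.
The system is consistent.
Free variables = (unknowns) − (rank) = 5 − 2 = 3.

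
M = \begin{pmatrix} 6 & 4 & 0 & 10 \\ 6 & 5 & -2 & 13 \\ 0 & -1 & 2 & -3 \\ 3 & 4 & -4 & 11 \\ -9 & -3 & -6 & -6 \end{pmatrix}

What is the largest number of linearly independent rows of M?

2

Row reduce to echelon form.
R2 ← R2 − R1: [0, 1, -2, 3]
R4 ← R4 − (1/2)·R1: [0, 2, -4, 6]
R5 ← R5 + (3/2)·R1: [0, 3, -6, 9]
R3 ← R3 + R2: [0, 0, 0, 0]
R4 ← R4 − (2)·R2: [0, 0, 0, 0]
R5 ← R5 − (3)·R2: [0, 0, 0, 0]
Echelon form has 2 nonzero rows, so rank(M) = 2.
The rank gives the maximum number of linearly independent rows: 2.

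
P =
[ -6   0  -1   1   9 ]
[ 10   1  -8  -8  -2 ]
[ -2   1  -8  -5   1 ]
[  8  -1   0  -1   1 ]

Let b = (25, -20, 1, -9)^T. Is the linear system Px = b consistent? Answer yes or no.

Row reduce the augmented matrix [P | b].
R2 ← R2 + (5/3)·R1: [0, 1, -29/3, -19/3, 13, 65/3]
R3 ← R3 − (1/3)·R1: [0, 1, -23/3, -16/3, -2, -22/3]
R4 ← R4 + (4/3)·R1: [0, -1, -4/3, 1/3, 13, 73/3]
R3 ← R3 − R2: [0, 0, 2, 1, -15, -29]
R4 ← R4 + R2: [0, 0, -11, -6, 26, 46]
R4 ← R4 + (11/2)·R3: [0, 0, 0, -1/2, -113/2, -227/2]
The echelon form has 4 nonzero rows, and every pivot lies in the first 5 columns, so rank(P) = rank([P|b]) = 4.
The system is consistent.

yes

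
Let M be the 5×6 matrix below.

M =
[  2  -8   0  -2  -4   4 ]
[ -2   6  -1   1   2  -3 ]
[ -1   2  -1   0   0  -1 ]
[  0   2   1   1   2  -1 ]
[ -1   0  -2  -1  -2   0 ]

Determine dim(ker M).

4

Row reduce to echelon form.
R2 ← R2 + R1: [0, -2, -1, -1, -2, 1]
R3 ← R3 + (1/2)·R1: [0, -2, -1, -1, -2, 1]
R5 ← R5 + (1/2)·R1: [0, -4, -2, -2, -4, 2]
R3 ← R3 − R2: [0, 0, 0, 0, 0, 0]
R4 ← R4 + R2: [0, 0, 0, 0, 0, 0]
R5 ← R5 − (2)·R2: [0, 0, 0, 0, 0, 0]
2 nonzero rows, so rank(M) = 2.
M has 6 columns; by rank–nullity, nullity = 6 − 2 = 4.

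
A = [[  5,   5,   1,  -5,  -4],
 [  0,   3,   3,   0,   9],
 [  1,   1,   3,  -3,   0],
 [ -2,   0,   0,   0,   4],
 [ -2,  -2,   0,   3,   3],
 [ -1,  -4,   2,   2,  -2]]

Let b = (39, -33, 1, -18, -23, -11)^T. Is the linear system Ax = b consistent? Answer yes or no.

yes

Row reduce the augmented matrix [A | b].
R3 ← R3 − (1/5)·R1: [0, 0, 14/5, -2, 4/5, -34/5]
R4 ← R4 + (2/5)·R1: [0, 2, 2/5, -2, 12/5, -12/5]
R5 ← R5 + (2/5)·R1: [0, 0, 2/5, 1, 7/5, -37/5]
R6 ← R6 + (1/5)·R1: [0, -3, 11/5, 1, -14/5, -16/5]
R4 ← R4 − (2/3)·R2: [0, 0, -8/5, -2, -18/5, 98/5]
R6 ← R6 + R2: [0, 0, 26/5, 1, 31/5, -181/5]
R4 ← R4 + (4/7)·R3: [0, 0, 0, -22/7, -22/7, 110/7]
R5 ← R5 − (1/7)·R3: [0, 0, 0, 9/7, 9/7, -45/7]
R6 ← R6 − (13/7)·R3: [0, 0, 0, 33/7, 33/7, -165/7]
R5 ← R5 + (9/22)·R4: [0, 0, 0, 0, 0, 0]
R6 ← R6 + (3/2)·R4: [0, 0, 0, 0, 0, 0]
The echelon form has 4 nonzero rows, and every pivot lies in the first 5 columns, so rank(A) = rank([A|b]) = 4.
The system is consistent.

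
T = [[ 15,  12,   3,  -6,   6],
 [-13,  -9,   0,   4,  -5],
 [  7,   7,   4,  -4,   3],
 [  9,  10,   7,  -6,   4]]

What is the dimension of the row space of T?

2

Row reduce to echelon form.
R2 ← R2 + (13/15)·R1: [0, 7/5, 13/5, -6/5, 1/5]
R3 ← R3 − (7/15)·R1: [0, 7/5, 13/5, -6/5, 1/5]
R4 ← R4 − (3/5)·R1: [0, 14/5, 26/5, -12/5, 2/5]
R3 ← R3 − R2: [0, 0, 0, 0, 0]
R4 ← R4 − (2)·R2: [0, 0, 0, 0, 0]
Echelon form has 2 nonzero rows, so rank(T) = 2.
The row space has dimension equal to the rank: 2.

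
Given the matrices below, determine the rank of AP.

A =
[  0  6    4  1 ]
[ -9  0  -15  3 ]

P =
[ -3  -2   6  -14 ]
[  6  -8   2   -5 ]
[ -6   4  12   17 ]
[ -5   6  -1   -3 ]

First compute AP:
[[  7, -26,  59,  35],
 [102, -24, -237, -138]]
Now row reduce the product.
R2 ← R2 − (102/7)·R1: [0, 2484/7, -7677/7, -648]
2 nonzero rows, so rank(AP) = 2.

2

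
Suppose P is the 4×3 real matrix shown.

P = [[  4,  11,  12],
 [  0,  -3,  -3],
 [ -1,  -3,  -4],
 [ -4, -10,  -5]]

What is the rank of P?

3

Row reduce to echelon form.
R3 ← R3 + (1/4)·R1: [0, -1/4, -1]
R4 ← R4 + R1: [0, 1, 7]
R3 ← R3 − (1/12)·R2: [0, 0, -3/4]
R4 ← R4 + (1/3)·R2: [0, 0, 6]
R4 ← R4 + (8)·R3: [0, 0, 0]
Echelon form has 3 nonzero rows, so rank(P) = 3.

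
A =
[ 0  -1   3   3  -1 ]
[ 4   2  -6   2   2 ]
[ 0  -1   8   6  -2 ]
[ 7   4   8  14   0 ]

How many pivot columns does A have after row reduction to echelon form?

3

Row reduce to echelon form.
Swap R1 ↔ R2
R4 ← R4 − (7/4)·R1: [0, 1/2, 37/2, 21/2, -7/2]
R3 ← R3 − R2: [0, 0, 5, 3, -1]
R4 ← R4 + (1/2)·R2: [0, 0, 20, 12, -4]
R4 ← R4 − (4)·R3: [0, 0, 0, 0, 0]
Echelon form has 3 nonzero rows, so rank(A) = 3.
Each nonzero row contributes one pivot column: 3 pivot columns.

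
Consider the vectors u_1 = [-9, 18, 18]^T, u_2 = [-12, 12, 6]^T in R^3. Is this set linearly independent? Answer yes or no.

yes

Form the matrix with these vectors as rows and row reduce.
R2 ← R2 − (4/3)·R1: [0, -12, -18]
2 nonzero rows, so the 2 vectors span a space of dimension 2.
Since 2 = 2, the vectors are linearly independent.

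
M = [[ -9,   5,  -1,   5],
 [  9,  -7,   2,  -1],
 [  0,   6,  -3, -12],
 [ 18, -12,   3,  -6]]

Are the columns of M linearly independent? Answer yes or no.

no

Row reduce M to echelon form.
R2 ← R2 + R1: [0, -2, 1, 4]
R4 ← R4 + (2)·R1: [0, -2, 1, 4]
R3 ← R3 + (3)·R2: [0, 0, 0, 0]
R4 ← R4 − R2: [0, 0, 0, 0]
2 pivots among 4 columns.
Only 2 < 4 pivot columns, so the columns are linearly dependent.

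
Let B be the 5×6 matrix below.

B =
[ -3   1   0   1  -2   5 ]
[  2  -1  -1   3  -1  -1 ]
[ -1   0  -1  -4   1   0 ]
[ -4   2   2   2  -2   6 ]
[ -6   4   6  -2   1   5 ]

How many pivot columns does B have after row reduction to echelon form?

Row reduce to echelon form.
R2 ← R2 + (2/3)·R1: [0, -1/3, -1, 11/3, -7/3, 7/3]
R3 ← R3 − (1/3)·R1: [0, -1/3, -1, -13/3, 5/3, -5/3]
R4 ← R4 − (4/3)·R1: [0, 2/3, 2, 2/3, 2/3, -2/3]
R5 ← R5 − (2)·R1: [0, 2, 6, -4, 5, -5]
R3 ← R3 − R2: [0, 0, 0, -8, 4, -4]
R4 ← R4 + (2)·R2: [0, 0, 0, 8, -4, 4]
R5 ← R5 + (6)·R2: [0, 0, 0, 18, -9, 9]
R4 ← R4 + R3: [0, 0, 0, 0, 0, 0]
R5 ← R5 + (9/4)·R3: [0, 0, 0, 0, 0, 0]
Echelon form has 3 nonzero rows, so rank(B) = 3.
Each nonzero row contributes one pivot column: 3 pivot columns.

3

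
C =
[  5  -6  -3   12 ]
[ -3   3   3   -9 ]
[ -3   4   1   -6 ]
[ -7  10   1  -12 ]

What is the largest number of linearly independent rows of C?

Row reduce to echelon form.
R2 ← R2 + (3/5)·R1: [0, -3/5, 6/5, -9/5]
R3 ← R3 + (3/5)·R1: [0, 2/5, -4/5, 6/5]
R4 ← R4 + (7/5)·R1: [0, 8/5, -16/5, 24/5]
R3 ← R3 + (2/3)·R2: [0, 0, 0, 0]
R4 ← R4 + (8/3)·R2: [0, 0, 0, 0]
Echelon form has 2 nonzero rows, so rank(C) = 2.
The rank gives the maximum number of linearly independent rows: 2.

2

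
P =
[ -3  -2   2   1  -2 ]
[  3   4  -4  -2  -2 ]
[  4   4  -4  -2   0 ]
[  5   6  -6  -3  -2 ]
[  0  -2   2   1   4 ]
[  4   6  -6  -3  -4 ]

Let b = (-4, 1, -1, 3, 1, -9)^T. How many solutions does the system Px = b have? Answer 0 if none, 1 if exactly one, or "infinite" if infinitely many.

Row reduce the augmented matrix [P | b].
R2 ← R2 + R1: [0, 2, -2, -1, -4, -3]
R3 ← R3 + (4/3)·R1: [0, 4/3, -4/3, -2/3, -8/3, -19/3]
R4 ← R4 + (5/3)·R1: [0, 8/3, -8/3, -4/3, -16/3, -11/3]
R6 ← R6 + (4/3)·R1: [0, 10/3, -10/3, -5/3, -20/3, -43/3]
R3 ← R3 − (2/3)·R2: [0, 0, 0, 0, 0, -13/3]
R4 ← R4 − (4/3)·R2: [0, 0, 0, 0, 0, 1/3]
R5 ← R5 + R2: [0, 0, 0, 0, 0, -2]
R6 ← R6 − (5/3)·R2: [0, 0, 0, 0, 0, -28/3]
R4 ← R4 + (1/13)·R3: [0, 0, 0, 0, 0, 0]
R5 ← R5 − (6/13)·R3: [0, 0, 0, 0, 0, 0]
R6 ← R6 − (28/13)·R3: [0, 0, 0, 0, 0, 0]
The echelon form has 3 nonzero rows; the last pivot sits in the augmented column, so rank(P) = 2 but rank([P|b]) = 3.
Since the ranks differ, the system is inconsistent.
It has no solutions.

0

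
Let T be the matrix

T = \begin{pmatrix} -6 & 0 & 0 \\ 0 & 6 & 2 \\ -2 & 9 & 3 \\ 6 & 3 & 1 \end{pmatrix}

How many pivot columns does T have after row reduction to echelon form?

Row reduce to echelon form.
R3 ← R3 − (1/3)·R1: [0, 9, 3]
R4 ← R4 + R1: [0, 3, 1]
R3 ← R3 − (3/2)·R2: [0, 0, 0]
R4 ← R4 − (1/2)·R2: [0, 0, 0]
Echelon form has 2 nonzero rows, so rank(T) = 2.
Each nonzero row contributes one pivot column: 2 pivot columns.

2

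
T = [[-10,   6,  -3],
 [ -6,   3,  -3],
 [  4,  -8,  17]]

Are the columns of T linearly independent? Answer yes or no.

Row reduce T to echelon form.
R2 ← R2 − (3/5)·R1: [0, -3/5, -6/5]
R3 ← R3 + (2/5)·R1: [0, -28/5, 79/5]
R3 ← R3 − (28/3)·R2: [0, 0, 27]
3 pivots among 3 columns.
Every column is a pivot column, so the columns are linearly independent.

yes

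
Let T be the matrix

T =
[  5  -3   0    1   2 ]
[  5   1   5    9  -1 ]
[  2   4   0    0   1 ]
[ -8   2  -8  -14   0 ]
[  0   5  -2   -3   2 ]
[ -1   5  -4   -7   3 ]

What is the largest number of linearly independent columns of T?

5

Row reduce to echelon form.
R2 ← R2 − R1: [0, 4, 5, 8, -3]
R3 ← R3 − (2/5)·R1: [0, 26/5, 0, -2/5, 1/5]
R4 ← R4 + (8/5)·R1: [0, -14/5, -8, -62/5, 16/5]
R6 ← R6 + (1/5)·R1: [0, 22/5, -4, -34/5, 17/5]
R3 ← R3 − (13/10)·R2: [0, 0, -13/2, -54/5, 41/10]
R4 ← R4 + (7/10)·R2: [0, 0, -9/2, -34/5, 11/10]
R5 ← R5 − (5/4)·R2: [0, 0, -33/4, -13, 23/4]
R6 ← R6 − (11/10)·R2: [0, 0, -19/2, -78/5, 67/10]
R4 ← R4 − (9/13)·R3: [0, 0, 0, 44/65, -113/65]
R5 ← R5 − (33/26)·R3: [0, 0, 0, 46/65, 71/130]
R6 ← R6 − (19/13)·R3: [0, 0, 0, 12/65, 46/65]
R5 ← R5 − (23/22)·R4: [0, 0, 0, 0, 26/11]
R6 ← R6 − (3/11)·R4: [0, 0, 0, 0, 13/11]
R6 ← R6 − (1/2)·R5: [0, 0, 0, 0, 0]
Echelon form has 5 nonzero rows, so rank(T) = 5.
The rank gives the maximum number of linearly independent columns: 5.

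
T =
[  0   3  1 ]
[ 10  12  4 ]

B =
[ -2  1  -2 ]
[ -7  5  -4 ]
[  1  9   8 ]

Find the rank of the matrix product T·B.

2

First compute TB:
[[-20,  24,  -4],
 [-100, 106, -36]]
Now row reduce the product.
R2 ← R2 − (5)·R1: [0, -14, -16]
2 nonzero rows, so rank(TB) = 2.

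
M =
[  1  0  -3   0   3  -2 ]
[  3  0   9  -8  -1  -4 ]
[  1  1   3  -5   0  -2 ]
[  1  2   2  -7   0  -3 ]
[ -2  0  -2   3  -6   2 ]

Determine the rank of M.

Row reduce to echelon form.
R2 ← R2 − (3)·R1: [0, 0, 18, -8, -10, 2]
R3 ← R3 − R1: [0, 1, 6, -5, -3, 0]
R4 ← R4 − R1: [0, 2, 5, -7, -3, -1]
R5 ← R5 + (2)·R1: [0, 0, -8, 3, 0, -2]
Swap R2 ↔ R3
R4 ← R4 − (2)·R2: [0, 0, -7, 3, 3, -1]
R4 ← R4 + (7/18)·R3: [0, 0, 0, -1/9, -8/9, -2/9]
R5 ← R5 + (4/9)·R3: [0, 0, 0, -5/9, -40/9, -10/9]
R5 ← R5 − (5)·R4: [0, 0, 0, 0, 0, 0]
Echelon form has 4 nonzero rows, so rank(M) = 4.

4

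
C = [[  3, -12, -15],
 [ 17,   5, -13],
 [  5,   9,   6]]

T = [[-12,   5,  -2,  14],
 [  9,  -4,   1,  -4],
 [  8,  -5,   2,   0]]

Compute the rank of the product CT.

3

First compute CT:
[[-264, 138, -48,  90],
 [-263, 130, -55, 218],
 [ 69, -41,  11,  34]]
Now row reduce the product.
R2 ← R2 − (263/264)·R1: [0, -329/44, -79/11, 5647/44]
R3 ← R3 + (23/88)·R1: [0, -217/44, -17/11, 2531/44]
R3 ← R3 − (31/47)·R2: [0, 0, 150/47, -1275/47]
3 nonzero rows, so rank(CT) = 3.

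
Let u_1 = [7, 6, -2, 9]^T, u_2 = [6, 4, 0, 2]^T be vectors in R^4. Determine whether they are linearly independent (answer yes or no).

yes

Form the matrix with these vectors as rows and row reduce.
R2 ← R2 − (6/7)·R1: [0, -8/7, 12/7, -40/7]
2 nonzero rows, so the 2 vectors span a space of dimension 2.
Since 2 = 2, the vectors are linearly independent.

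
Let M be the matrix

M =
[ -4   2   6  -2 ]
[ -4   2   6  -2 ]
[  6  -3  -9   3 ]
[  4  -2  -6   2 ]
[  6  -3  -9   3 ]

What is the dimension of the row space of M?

Row reduce to echelon form.
R2 ← R2 − R1: [0, 0, 0, 0]
R3 ← R3 + (3/2)·R1: [0, 0, 0, 0]
R4 ← R4 + R1: [0, 0, 0, 0]
R5 ← R5 + (3/2)·R1: [0, 0, 0, 0]
Echelon form has 1 nonzero row, so rank(M) = 1.
The row space has dimension equal to the rank: 1.

1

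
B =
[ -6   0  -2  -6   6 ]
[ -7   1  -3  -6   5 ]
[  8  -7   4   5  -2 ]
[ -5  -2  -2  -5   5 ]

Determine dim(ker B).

2

Row reduce to echelon form.
R2 ← R2 − (7/6)·R1: [0, 1, -2/3, 1, -2]
R3 ← R3 + (4/3)·R1: [0, -7, 4/3, -3, 6]
R4 ← R4 − (5/6)·R1: [0, -2, -1/3, 0, 0]
R3 ← R3 + (7)·R2: [0, 0, -10/3, 4, -8]
R4 ← R4 + (2)·R2: [0, 0, -5/3, 2, -4]
R4 ← R4 − (1/2)·R3: [0, 0, 0, 0, 0]
3 nonzero rows, so rank(B) = 3.
B has 5 columns; by rank–nullity, nullity = 5 − 3 = 2.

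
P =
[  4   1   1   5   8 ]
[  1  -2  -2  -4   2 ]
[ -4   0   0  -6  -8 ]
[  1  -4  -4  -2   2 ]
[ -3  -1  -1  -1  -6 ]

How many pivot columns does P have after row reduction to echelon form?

3

Row reduce to echelon form.
R2 ← R2 − (1/4)·R1: [0, -9/4, -9/4, -21/4, 0]
R3 ← R3 + R1: [0, 1, 1, -1, 0]
R4 ← R4 − (1/4)·R1: [0, -17/4, -17/4, -13/4, 0]
R5 ← R5 + (3/4)·R1: [0, -1/4, -1/4, 11/4, 0]
R3 ← R3 + (4/9)·R2: [0, 0, 0, -10/3, 0]
R4 ← R4 − (17/9)·R2: [0, 0, 0, 20/3, 0]
R5 ← R5 − (1/9)·R2: [0, 0, 0, 10/3, 0]
R4 ← R4 + (2)·R3: [0, 0, 0, 0, 0]
R5 ← R5 + R3: [0, 0, 0, 0, 0]
Echelon form has 3 nonzero rows, so rank(P) = 3.
Each nonzero row contributes one pivot column: 3 pivot columns.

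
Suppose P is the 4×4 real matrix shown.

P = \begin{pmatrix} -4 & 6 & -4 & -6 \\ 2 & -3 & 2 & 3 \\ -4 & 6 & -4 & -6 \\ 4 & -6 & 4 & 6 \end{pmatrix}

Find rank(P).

Row reduce to echelon form.
R2 ← R2 + (1/2)·R1: [0, 0, 0, 0]
R3 ← R3 − R1: [0, 0, 0, 0]
R4 ← R4 + R1: [0, 0, 0, 0]
Echelon form has 1 nonzero row, so rank(P) = 1.

1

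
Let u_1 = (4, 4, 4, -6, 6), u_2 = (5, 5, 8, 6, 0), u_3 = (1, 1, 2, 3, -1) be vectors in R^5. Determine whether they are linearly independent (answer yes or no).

no

Form the matrix with these vectors as rows and row reduce.
R2 ← R2 − (5/4)·R1: [0, 0, 3, 27/2, -15/2]
R3 ← R3 − (1/4)·R1: [0, 0, 1, 9/2, -5/2]
R3 ← R3 − (1/3)·R2: [0, 0, 0, 0, 0]
2 nonzero rows, so the 3 vectors span a space of dimension 2.
Since 2 < 3, the vectors are linearly dependent.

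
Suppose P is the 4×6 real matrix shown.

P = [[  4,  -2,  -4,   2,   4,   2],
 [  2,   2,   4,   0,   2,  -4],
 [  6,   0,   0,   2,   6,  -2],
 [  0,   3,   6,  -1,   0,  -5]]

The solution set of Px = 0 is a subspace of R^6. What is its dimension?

4

Row reduce to echelon form.
R2 ← R2 − (1/2)·R1: [0, 3, 6, -1, 0, -5]
R3 ← R3 − (3/2)·R1: [0, 3, 6, -1, 0, -5]
R3 ← R3 − R2: [0, 0, 0, 0, 0, 0]
R4 ← R4 − R2: [0, 0, 0, 0, 0, 0]
2 nonzero rows, so rank(P) = 2.
P has 6 columns; by rank–nullity, nullity = 6 − 2 = 4.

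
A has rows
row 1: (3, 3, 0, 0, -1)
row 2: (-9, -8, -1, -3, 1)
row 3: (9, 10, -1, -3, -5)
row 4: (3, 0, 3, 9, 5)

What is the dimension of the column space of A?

2

Row reduce to echelon form.
R2 ← R2 + (3)·R1: [0, 1, -1, -3, -2]
R3 ← R3 − (3)·R1: [0, 1, -1, -3, -2]
R4 ← R4 − R1: [0, -3, 3, 9, 6]
R3 ← R3 − R2: [0, 0, 0, 0, 0]
R4 ← R4 + (3)·R2: [0, 0, 0, 0, 0]
Echelon form has 2 nonzero rows, so rank(A) = 2.
The column space has dimension equal to the rank: 2.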